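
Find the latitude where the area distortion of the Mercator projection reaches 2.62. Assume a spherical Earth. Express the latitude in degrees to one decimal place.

Mercator areal scale is sec²φ.
sec²φ = 2.62  ⇒  cos²φ = 0.3817  ⇒  cos φ = 0.6178.
φ = arccos(0.6178) ≈ 51.8°.

51.8°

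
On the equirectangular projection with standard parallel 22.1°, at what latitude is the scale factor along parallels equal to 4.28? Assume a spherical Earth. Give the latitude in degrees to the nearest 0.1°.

77.5°

In the equirectangular projection with standard parallel φ₀ = 22.1° (x = Rλ cos φ₀, y = Rφ), meridians are true-scale (h = 1) and the parallel scale is k = cos φ₀ / cos φ.
k = cos φ₀ / cos φ = 4.28  ⇒  cos φ = cos 22.1° / 4.28 = 0.2165.
φ = arccos(0.2165) ≈ 77.5°.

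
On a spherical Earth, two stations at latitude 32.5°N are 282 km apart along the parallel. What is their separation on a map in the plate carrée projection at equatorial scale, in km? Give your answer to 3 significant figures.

334 km

For the equirectangular projection with φ₀ = 0 (plate carrée), h = 1 along meridians and k = sec φ along parallels.
Along the parallel, k = sec 32.5° = 1/0.8434 = 1.186.
Map distance = 282 × 1.186 ≈ 334 km.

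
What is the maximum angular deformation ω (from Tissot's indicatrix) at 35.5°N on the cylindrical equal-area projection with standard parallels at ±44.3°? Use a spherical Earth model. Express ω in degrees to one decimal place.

14.7°

For cylindrical equal-area with standard parallel φ₀, h = cos φ / cos φ₀ and k = cos φ₀ / cos φ, so h·k = 1.
At 35.5°: h = 1.138, k = 0.8791; principal scales a = 1.138, b = 0.8791.
sin(ω/2) = (a − b)/(a + b) = 0.2584/2.017 = 0.1281, so ω = 2 arcsin(0.1281) ≈ 14.7°.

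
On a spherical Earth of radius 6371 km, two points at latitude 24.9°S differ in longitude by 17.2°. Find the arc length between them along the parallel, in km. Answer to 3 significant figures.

1730 km

Arc length along a parallel = R cos φ · Δλ (with Δλ in radians).
= 6371 × cos 24.9° × (17.2° × π/180) = 6371 × 0.9070 × 0.3002 ≈ 1730 km.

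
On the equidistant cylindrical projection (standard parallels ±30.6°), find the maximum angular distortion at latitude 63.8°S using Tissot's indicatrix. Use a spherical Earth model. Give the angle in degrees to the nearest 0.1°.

37.6°

The equidistant cylindrical projection with φ₀ = 30.6° has h = 1 (meridians true) and k = cos φ₀ / cos φ along parallels.
At 63.8°: h = 1.000, k = 1.950; principal scales a = 1.950, b = 1.000.
sin(ω/2) = (a − b)/(a + b) = 0.9496/2.950 = 0.3219, so ω = 2 arcsin(0.3219) ≈ 37.6°.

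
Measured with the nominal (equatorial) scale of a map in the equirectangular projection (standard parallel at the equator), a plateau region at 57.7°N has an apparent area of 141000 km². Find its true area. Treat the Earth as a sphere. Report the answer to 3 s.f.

Plate carrée maps x = Rλ, y = Rφ. The meridian scale is h = 1 and the parallel scale is k = 1/cos φ = sec φ.
Areal scale = h·k = 1 × sec φ; at 57.7°, h = 1.000, k = 1.871, so h·k = 1.871.
True area = apparent / (areal scale) = 141000 / 1.871 ≈ 75300 km².

75300 km²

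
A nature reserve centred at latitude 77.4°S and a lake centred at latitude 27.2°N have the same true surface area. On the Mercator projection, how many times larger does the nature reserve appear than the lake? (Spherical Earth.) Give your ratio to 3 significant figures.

16.6

On Mercator, area is exaggerated by sec²φ = 1/cos²φ.
At 77.4°: sec²(77.4°) = 1/0.2181² = 21.01.
At 27.2°: sec²(27.2°) = 1/0.8894² = 1.264.
Ratio = 21.01/1.264 = cos²(27.2°)/cos²(77.4°) ≈ 16.6.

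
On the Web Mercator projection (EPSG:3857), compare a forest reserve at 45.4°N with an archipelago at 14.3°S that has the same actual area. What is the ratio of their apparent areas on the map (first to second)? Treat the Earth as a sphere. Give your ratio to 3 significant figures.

Mercator is conformal with k = sec φ, so areal scale = k² = sec²φ.
At 45.4°: sec²(45.4°) = 1/0.7022² = 2.028.
At 14.3°: sec²(14.3°) = 1/0.9690² = 1.065.
Ratio = 2.028/1.065 = cos²(14.3°)/cos²(45.4°) ≈ 1.90.

1.90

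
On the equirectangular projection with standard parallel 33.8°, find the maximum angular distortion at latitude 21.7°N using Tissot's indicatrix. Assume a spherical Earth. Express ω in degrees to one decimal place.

With standard parallel φ₀ = 33.8°, the equirectangular projection gives x = Rλ cos φ₀, y = Rφ, so h = 1 and k = cos 33.8° / cos φ.
At 21.7°: h = 1.000, k = 0.8944; principal scales a = 1.000, b = 0.8944.
sin(ω/2) = (a − b)/(a + b) = 0.1056/1.894 = 0.05576, so ω = 2 arcsin(0.05576) ≈ 6.4°.

6.4°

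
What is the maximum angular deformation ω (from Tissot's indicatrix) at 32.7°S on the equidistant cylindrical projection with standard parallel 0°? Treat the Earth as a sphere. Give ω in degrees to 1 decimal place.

9.9°

In the plate carrée (x = Rλ, y = Rφ), meridians are true-scale (h = 1) and parallels are stretched by k = sec φ.
At 32.7°: h = 1.000, k = 1.188; principal scales a = 1.188, b = 1.000.
sin(ω/2) = (a − b)/(a + b) = 0.1883/2.188 = 0.08606, so ω = 2 arcsin(0.08606) ≈ 9.9°.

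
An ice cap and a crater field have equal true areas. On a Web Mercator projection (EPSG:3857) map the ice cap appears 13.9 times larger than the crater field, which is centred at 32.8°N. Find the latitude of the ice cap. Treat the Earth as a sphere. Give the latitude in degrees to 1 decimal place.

On Mercator, (apparent₁)/(apparent₂) = sec²φ₁ / sec²φ₂ when true areas are equal.
cos²φ₂ / cos²φ₁ = 13.9  ⇒  cos φ₁ = cos 32.8° / √13.9 = 0.8406/3.728 = 0.2255.
φ₁ = arccos(0.2255) ≈ 77.0°.

77.0°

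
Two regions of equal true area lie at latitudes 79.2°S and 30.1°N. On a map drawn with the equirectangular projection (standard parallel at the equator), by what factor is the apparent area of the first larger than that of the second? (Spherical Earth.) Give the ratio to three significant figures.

4.62

In the plate carrée (x = Rλ, y = Rφ), meridians are true-scale (h = 1) and parallels are stretched by k = sec φ.
Areal scale at 79.2°: h·k = 1.000 × 5.337 = 5.337.
Areal scale at 30.1°: h·k = 1.000 × 1.156 = 1.156.
Ratio = 5.337/1.156 ≈ 4.62.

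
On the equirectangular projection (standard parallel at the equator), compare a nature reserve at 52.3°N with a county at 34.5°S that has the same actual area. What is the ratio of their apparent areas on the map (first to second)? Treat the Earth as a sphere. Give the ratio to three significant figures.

1.35

For the equirectangular projection with φ₀ = 0 (plate carrée), h = 1 along meridians and k = sec φ along parallels.
Areal scale at 52.3°: h·k = 1.000 × 1.635 = 1.635.
Areal scale at 34.5°: h·k = 1.000 × 1.213 = 1.213.
Ratio = 1.635/1.213 ≈ 1.35.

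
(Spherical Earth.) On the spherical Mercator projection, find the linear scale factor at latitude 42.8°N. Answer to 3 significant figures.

1.36

For Mercator, h = k = sec φ (a conformal cylindrical projection has a single point scale, 1/cos φ).
k = 1/cos 42.8° = 1/0.7337 = 1.363.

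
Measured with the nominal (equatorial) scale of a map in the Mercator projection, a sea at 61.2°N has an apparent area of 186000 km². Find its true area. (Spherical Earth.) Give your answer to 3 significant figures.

43200 km²

Mercator is conformal, so the point scale is isotropic: h = k = sec φ = 1/cos φ.
Areal scale = k² = sec²φ = 1/cos²(61.2°) = 1/0.4818² = 4.309.
True area = apparent / (areal scale) = 186000 / 4.309 ≈ 43200 km².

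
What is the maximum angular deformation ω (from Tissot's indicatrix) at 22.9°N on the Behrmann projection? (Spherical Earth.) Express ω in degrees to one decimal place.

7.1°

The Behrmann projection is cylindrical equal-area with φ₀ = 30°. A cylindrical equal-area projection with standard parallel φ₀ has meridian scale h = cos φ / cos φ₀ and parallel scale k = cos φ₀ / cos φ (so areas are preserved, h·k = 1).
At 22.9°: h = 1.064, k = 0.9401; principal scales a = 1.064, b = 0.9401.
sin(ω/2) = (a − b)/(a + b) = 0.1236/2.004 = 0.06167, so ω = 2 arcsin(0.06167) ≈ 7.1°.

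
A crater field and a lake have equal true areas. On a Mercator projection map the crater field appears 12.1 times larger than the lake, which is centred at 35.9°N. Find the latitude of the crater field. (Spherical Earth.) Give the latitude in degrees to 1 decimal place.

For equal true areas on Mercator, apparent areas scale as sec²φ, so the ratio is cos²φ₂ / cos²φ₁.
cos²φ₂ / cos²φ₁ = 12.1  ⇒  cos φ₁ = cos 35.9° / √12.1 = 0.8100/3.479 = 0.2329.
φ₁ = arccos(0.2329) ≈ 76.5°.

76.5°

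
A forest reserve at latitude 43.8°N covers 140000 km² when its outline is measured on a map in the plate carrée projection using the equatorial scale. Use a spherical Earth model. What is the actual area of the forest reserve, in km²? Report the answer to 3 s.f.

101000 km²

Plate carrée maps x = Rλ, y = Rφ. The meridian scale is h = 1 and the parallel scale is k = 1/cos φ = sec φ.
Areal scale = h·k = 1 × sec φ; at 43.8°, h = 1.000, k = 1.386, so h·k = 1.386.
True area = apparent / (areal scale) = 140000 / 1.386 ≈ 101000 km².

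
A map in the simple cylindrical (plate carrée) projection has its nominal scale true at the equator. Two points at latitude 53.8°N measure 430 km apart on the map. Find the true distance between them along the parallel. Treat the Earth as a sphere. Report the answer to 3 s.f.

In the plate carrée (x = Rλ, y = Rφ), meridians are true-scale (h = 1) and parallels are stretched by k = sec φ.
Along the parallel at 53.8°, map distances are exaggerated by k = sec 53.8° = 1.693.
True distance = 430 / 1.693 = 430 × cos 53.8° ≈ 254 km.

254 km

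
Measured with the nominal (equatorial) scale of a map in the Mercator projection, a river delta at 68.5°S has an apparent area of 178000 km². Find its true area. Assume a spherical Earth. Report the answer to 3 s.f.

Mercator is conformal, so the point scale is isotropic: h = k = sec φ = 1/cos φ.
Areal scale = k² = sec²φ = 1/cos²(68.5°) = 1/0.3665² = 7.445.
True area = apparent / (areal scale) = 178000 / 7.445 ≈ 23900 km².

23900 km²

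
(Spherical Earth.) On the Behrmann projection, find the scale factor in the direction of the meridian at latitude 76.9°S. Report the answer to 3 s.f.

0.262

Behrmann is a cylindrical equal-area projection with standard parallels at ±30°. A cylindrical equal-area projection with standard parallel φ₀ has meridian scale h = cos φ / cos φ₀ and parallel scale k = cos φ₀ / cos φ (so areas are preserved, h·k = 1).
h = cos 76.9° / cos 30° = 0.2267/0.8660 = 0.2617.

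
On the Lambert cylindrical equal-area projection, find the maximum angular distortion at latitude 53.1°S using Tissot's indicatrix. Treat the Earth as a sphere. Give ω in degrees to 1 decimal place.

The Lambert cylindrical equal-area projection is the cylindrical equal-area projection with its standard parallel at the equator (φ₀ = 0). Cylindrical equal-area (φ₀ = 0°): h = cos φ / cos 0° along meridians, k = cos 0° / cos φ along parallels; h·k = 1.
At 53.1°: h = 0.6004, k = 1.666; principal scales a = 1.666, b = 0.6004.
sin(ω/2) = (a − b)/(a + b) = 1.065/2.266 = 0.4700, so ω = 2 arcsin(0.4700) ≈ 56.1°.

56.1°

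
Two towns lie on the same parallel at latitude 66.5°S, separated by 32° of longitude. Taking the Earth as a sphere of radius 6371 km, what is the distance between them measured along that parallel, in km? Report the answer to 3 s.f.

1420 km

Arc length along a parallel = R cos φ · Δλ (with Δλ in radians).
= 6371 × cos 66.5° × (32° × π/180) = 6371 × 0.3987 × 0.5585 ≈ 1420 km.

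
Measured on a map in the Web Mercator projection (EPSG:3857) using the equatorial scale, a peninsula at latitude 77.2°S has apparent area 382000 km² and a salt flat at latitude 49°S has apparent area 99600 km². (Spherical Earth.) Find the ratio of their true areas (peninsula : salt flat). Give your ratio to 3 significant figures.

0.437

Since Mercator area scale is 1/cos²φ, the true area equals the apparent area multiplied by cos²φ.
True area of peninsula: 382000 × cos²(77.2°) = 382000 × 0.04908 = 18750 km².
True area of salt flat: 99600 × cos²(49°) = 99600 × 0.4304 = 42870 km².
Ratio = 18750 / 42870 ≈ 0.437.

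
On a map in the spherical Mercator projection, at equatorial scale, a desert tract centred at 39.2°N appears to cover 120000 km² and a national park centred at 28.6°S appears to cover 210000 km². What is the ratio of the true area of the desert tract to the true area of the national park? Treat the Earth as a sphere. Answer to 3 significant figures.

On Mercator the areal scale is sec²φ, so true area = apparent × cos²φ.
True area of desert tract: 120000 × cos²(39.2°) = 120000 × 0.6005 = 72060 km².
True area of national park: 210000 × cos²(28.6°) = 210000 × 0.7709 = 161900 km².
Ratio = 72060 / 161900 ≈ 0.445.

0.445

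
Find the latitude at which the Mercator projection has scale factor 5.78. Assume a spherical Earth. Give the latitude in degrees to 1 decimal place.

Mercator scale is k = sec φ = 1/cos φ.
1/cos φ = 5.78  ⇒  cos φ = 0.1730  ⇒  φ = arccos(0.1730) ≈ 80.0°.

80.0°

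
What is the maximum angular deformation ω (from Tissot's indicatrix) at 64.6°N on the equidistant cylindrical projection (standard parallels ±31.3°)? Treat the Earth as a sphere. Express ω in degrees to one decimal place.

38.7°

With standard parallel φ₀ = 31.3°, the equirectangular projection gives x = Rλ cos φ₀, y = Rφ, so h = 1 and k = cos 31.3° / cos φ.
At 64.6°: h = 1.000, k = 1.992; principal scales a = 1.992, b = 1.000.
sin(ω/2) = (a − b)/(a + b) = 0.9920/2.992 = 0.3316, so ω = 2 arcsin(0.3316) ≈ 38.7°.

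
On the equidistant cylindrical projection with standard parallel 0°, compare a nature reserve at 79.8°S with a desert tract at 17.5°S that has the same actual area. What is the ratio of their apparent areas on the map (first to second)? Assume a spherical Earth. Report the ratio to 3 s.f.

5.39

For the equirectangular projection with φ₀ = 0 (plate carrée), h = 1 along meridians and k = sec φ along parallels.
Areal scale at 79.8°: h·k = 1.000 × 5.647 = 5.647.
Areal scale at 17.5°: h·k = 1.000 × 1.049 = 1.049.
Ratio = 5.647/1.049 ≈ 5.39.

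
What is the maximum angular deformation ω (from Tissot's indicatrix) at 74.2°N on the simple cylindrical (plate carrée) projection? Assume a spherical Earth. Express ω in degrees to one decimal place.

For the equirectangular projection with φ₀ = 0 (plate carrée), h = 1 along meridians and k = sec φ along parallels.
At 74.2°: h = 1.000, k = 3.673; principal scales a = 3.673, b = 1.000.
sin(ω/2) = (a − b)/(a + b) = 2.673/4.673 = 0.5720, so ω = 2 arcsin(0.5720) ≈ 69.8°.

69.8°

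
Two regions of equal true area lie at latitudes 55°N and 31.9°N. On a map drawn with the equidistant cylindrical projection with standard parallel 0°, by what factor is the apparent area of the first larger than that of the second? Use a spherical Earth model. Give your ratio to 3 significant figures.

1.48

For the equirectangular projection with φ₀ = 0 (plate carrée), h = 1 along meridians and k = sec φ along parallels.
Areal scale at 55°: h·k = 1.000 × 1.743 = 1.743.
Areal scale at 31.9°: h·k = 1.000 × 1.178 = 1.178.
Ratio = 1.743/1.178 ≈ 1.48.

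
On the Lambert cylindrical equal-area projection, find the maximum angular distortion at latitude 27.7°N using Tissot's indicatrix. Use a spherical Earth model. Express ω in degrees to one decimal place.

The Lambert cylindrical equal-area projection is the cylindrical equal-area projection with its standard parallel at the equator (φ₀ = 0). Cylindrical equal-area (φ₀ = 0°): h = cos φ / cos 0° along meridians, k = cos 0° / cos φ along parallels; h·k = 1.
At 27.7°: h = 0.8854, k = 1.129; principal scales a = 1.129, b = 0.8854.
sin(ω/2) = (a − b)/(a + b) = 0.2440/2.015 = 0.1211, so ω = 2 arcsin(0.1211) ≈ 13.9°.

13.9°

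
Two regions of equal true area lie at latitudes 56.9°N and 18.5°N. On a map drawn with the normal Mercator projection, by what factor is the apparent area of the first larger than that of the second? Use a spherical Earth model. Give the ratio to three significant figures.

Mercator is conformal with k = sec φ, so areal scale = k² = sec²φ.
At 56.9°: sec²(56.9°) = 1/0.5461² = 3.353.
At 18.5°: sec²(18.5°) = 1/0.9483² = 1.112.
Ratio = 3.353/1.112 = cos²(18.5°)/cos²(56.9°) ≈ 3.02.

3.02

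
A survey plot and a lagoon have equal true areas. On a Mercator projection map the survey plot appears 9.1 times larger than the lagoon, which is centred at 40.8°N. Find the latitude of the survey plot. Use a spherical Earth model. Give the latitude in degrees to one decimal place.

For equal true areas on Mercator, apparent areas scale as sec²φ, so the ratio is cos²φ₂ / cos²φ₁.
cos²φ₂ / cos²φ₁ = 9.1  ⇒  cos φ₁ = cos 40.8° / √9.1 = 0.7570/3.017 = 0.2509.
φ₁ = arccos(0.2509) ≈ 75.5°.

75.5°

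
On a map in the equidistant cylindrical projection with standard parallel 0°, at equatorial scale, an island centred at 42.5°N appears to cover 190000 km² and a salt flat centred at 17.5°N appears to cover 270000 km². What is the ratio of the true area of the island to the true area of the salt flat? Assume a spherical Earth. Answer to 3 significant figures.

0.544

Plate carrée has h = 1 and k = sec φ, giving areal scale sec φ; true area = (apparent area) · cos φ.
True area of island: 190000 × cos(42.5°) = 190000 × 0.7373 = 140100 km².
True area of salt flat: 270000 × cos(17.5°) = 270000 × 0.9537 = 257500 km².
Ratio = 140100 / 257500 ≈ 0.544.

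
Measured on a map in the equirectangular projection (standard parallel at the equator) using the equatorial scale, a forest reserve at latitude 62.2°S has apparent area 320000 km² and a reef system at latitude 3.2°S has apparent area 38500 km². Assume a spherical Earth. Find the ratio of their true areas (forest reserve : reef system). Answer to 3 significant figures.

Plate carrée has h = 1 and k = sec φ, giving areal scale sec φ; true area = (apparent area) · cos φ.
True area of forest reserve: 320000 × cos(62.2°) = 320000 × 0.4664 = 149200 km².
True area of reef system: 38500 × cos(3.2°) = 38500 × 0.9984 = 38440 km².
Ratio = 149200 / 38440 ≈ 3.88.

3.88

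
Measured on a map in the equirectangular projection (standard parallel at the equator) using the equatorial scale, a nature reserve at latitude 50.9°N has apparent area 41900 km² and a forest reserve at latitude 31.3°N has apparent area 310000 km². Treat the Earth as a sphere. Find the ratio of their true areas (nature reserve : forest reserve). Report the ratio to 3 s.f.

0.0998

Plate carrée has h = 1 and k = sec φ, giving areal scale sec φ; true area = (apparent area) · cos φ.
True area of nature reserve: 41900 × cos(50.9°) = 41900 × 0.6307 = 26430 km².
True area of forest reserve: 310000 × cos(31.3°) = 310000 × 0.8545 = 264900 km².
Ratio = 26430 / 264900 ≈ 0.0998.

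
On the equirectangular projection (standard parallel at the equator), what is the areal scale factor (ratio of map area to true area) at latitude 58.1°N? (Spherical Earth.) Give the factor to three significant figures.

1.89

In the plate carrée (x = Rλ, y = Rφ), meridians are true-scale (h = 1) and parallels are stretched by k = sec φ.
Areal scale = h·k = 1 × sec φ; at 58.1°, h = 1.000, k = 1.892, so h·k = 1.892.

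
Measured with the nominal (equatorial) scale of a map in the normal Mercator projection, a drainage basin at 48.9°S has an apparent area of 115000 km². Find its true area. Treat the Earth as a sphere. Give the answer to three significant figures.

Mercator is conformal, so the point scale is isotropic: h = k = sec φ = 1/cos φ.
Areal scale = k² = sec²φ = 1/cos²(48.9°) = 1/0.6574² = 2.314.
True area = apparent / (areal scale) = 115000 / 2.314 ≈ 49700 km².

49700 km²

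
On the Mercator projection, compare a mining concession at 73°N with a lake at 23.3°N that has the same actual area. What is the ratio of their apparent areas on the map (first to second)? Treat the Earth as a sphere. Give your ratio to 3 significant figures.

9.87

Mercator areal scale is sec²φ.
At 73°: sec²(73°) = 1/0.2924² = 11.70.
At 23.3°: sec²(23.3°) = 1/0.9184² = 1.185.
Ratio = 11.70/1.185 = cos²(23.3°)/cos²(73°) ≈ 9.87.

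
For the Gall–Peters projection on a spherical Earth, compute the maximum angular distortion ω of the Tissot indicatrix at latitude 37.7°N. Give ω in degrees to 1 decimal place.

12.9°

The Gall–Peters projection is cylindrical equal-area with φ₀ = 45°. For cylindrical equal-area with standard parallel φ₀, h = cos φ / cos φ₀ and k = cos φ₀ / cos φ, so h·k = 1.
At 37.7°: h = 1.119, k = 0.8937; principal scales a = 1.119, b = 0.8937.
sin(ω/2) = (a − b)/(a + b) = 0.2253/2.013 = 0.1119, so ω = 2 arcsin(0.1119) ≈ 12.9°.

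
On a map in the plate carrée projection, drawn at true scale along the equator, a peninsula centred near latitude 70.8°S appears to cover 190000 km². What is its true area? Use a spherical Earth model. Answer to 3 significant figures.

For the equirectangular projection with φ₀ = 0 (plate carrée), h = 1 along meridians and k = sec φ along parallels.
Areal scale = h·k = 1 × sec φ; at 70.8°, h = 1.000, k = 3.041, so h·k = 3.041.
True area = apparent / (areal scale) = 190000 / 3.041 ≈ 62500 km².

62500 km²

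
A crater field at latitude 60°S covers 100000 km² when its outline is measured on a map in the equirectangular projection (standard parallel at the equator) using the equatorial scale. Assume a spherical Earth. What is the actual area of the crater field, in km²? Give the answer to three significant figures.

50000 km²

For the equirectangular projection with φ₀ = 0 (plate carrée), h = 1 along meridians and k = sec φ along parallels.
Areal scale = h·k = 1 × sec φ; at 60°, h = 1.000, k = 2.000, so h·k = 2.000.
True area = apparent / (areal scale) = 100000 / 2.000 ≈ 50000 km².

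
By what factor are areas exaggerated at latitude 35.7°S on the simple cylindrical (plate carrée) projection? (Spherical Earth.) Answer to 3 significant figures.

1.23

Plate carrée maps x = Rλ, y = Rφ. The meridian scale is h = 1 and the parallel scale is k = 1/cos φ = sec φ.
Areal scale = h·k = 1 × sec φ; at 35.7°, h = 1.000, k = 1.231, so h·k = 1.231.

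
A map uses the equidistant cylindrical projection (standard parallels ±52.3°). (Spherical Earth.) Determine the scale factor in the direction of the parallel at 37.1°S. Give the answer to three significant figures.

0.767

In the equirectangular projection with standard parallel φ₀ = 52.3° (x = Rλ cos φ₀, y = Rφ), meridians are true-scale (h = 1) and the parallel scale is k = cos φ₀ / cos φ.
k = cos 52.3° / cos 37.1° = 0.6115/0.7976 = 0.7667.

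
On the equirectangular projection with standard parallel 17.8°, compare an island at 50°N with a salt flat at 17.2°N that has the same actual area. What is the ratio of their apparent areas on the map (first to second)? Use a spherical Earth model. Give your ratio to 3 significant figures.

1.49

With standard parallel φ₀ = 17.8°, the equirectangular projection gives x = Rλ cos φ₀, y = Rφ, so h = 1 and k = cos 17.8° / cos φ.
Areal scale at 50°: h·k = 1.000 × 1.481 = 1.481.
Areal scale at 17.2°: h·k = 1.000 × 0.9967 = 0.9967.
Ratio = 1.481/0.9967 ≈ 1.49.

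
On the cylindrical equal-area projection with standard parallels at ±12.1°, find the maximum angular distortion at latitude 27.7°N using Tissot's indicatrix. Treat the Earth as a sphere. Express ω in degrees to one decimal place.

A cylindrical equal-area projection with standard parallel φ₀ has meridian scale h = cos φ / cos φ₀ and parallel scale k = cos φ₀ / cos φ (so areas are preserved, h·k = 1).
At 27.7°: h = 0.9055, k = 1.104; principal scales a = 1.104, b = 0.9055.
sin(ω/2) = (a − b)/(a + b) = 0.1988/2.010 = 0.09893, so ω = 2 arcsin(0.09893) ≈ 11.4°.

11.4°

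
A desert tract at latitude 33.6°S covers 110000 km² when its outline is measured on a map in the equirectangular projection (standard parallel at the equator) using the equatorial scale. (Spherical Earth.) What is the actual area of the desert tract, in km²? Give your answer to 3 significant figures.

91600 km²

In the plate carrée (x = Rλ, y = Rφ), meridians are true-scale (h = 1) and parallels are stretched by k = sec φ.
Areal scale = h·k = 1 × sec φ; at 33.6°, h = 1.000, k = 1.201, so h·k = 1.201.
True area = apparent / (areal scale) = 110000 / 1.201 ≈ 91600 km².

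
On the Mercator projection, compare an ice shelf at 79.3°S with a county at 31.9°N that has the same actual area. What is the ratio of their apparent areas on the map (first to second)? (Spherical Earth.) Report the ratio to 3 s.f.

20.9

On Mercator, area is exaggerated by sec²φ = 1/cos²φ.
At 79.3°: sec²(79.3°) = 1/0.1857² = 29.01.
At 31.9°: sec²(31.9°) = 1/0.8490² = 1.387.
Ratio = 29.01/1.387 = cos²(31.9°)/cos²(79.3°) ≈ 20.9.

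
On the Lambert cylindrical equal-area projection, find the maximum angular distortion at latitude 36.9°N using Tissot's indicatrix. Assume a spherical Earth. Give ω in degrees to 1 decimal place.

The Lambert cylindrical equal-area projection is the cylindrical equal-area projection with its standard parallel at the equator (φ₀ = 0). For cylindrical equal-area with standard parallel φ₀, h = cos φ / cos φ₀ and k = cos φ₀ / cos φ, so h·k = 1.
At 36.9°: h = 0.7997, k = 1.250; principal scales a = 1.250, b = 0.7997.
sin(ω/2) = (a − b)/(a + b) = 0.4508/2.050 = 0.2199, so ω = 2 arcsin(0.2199) ≈ 25.4°.

25.4°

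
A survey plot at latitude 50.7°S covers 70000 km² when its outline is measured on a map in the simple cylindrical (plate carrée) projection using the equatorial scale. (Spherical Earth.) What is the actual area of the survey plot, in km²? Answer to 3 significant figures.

In the plate carrée (x = Rλ, y = Rφ), meridians are true-scale (h = 1) and parallels are stretched by k = sec φ.
Areal scale = h·k = 1 × sec φ; at 50.7°, h = 1.000, k = 1.579, so h·k = 1.579.
True area = apparent / (areal scale) = 70000 / 1.579 ≈ 44300 km².

44300 km²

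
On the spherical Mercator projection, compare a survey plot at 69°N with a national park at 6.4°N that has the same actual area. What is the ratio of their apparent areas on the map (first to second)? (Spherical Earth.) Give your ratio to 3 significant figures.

Mercator areal scale is sec²φ.
At 69°: sec²(69°) = 1/0.3584² = 7.786.
At 6.4°: sec²(6.4°) = 1/0.9938² = 1.013.
Ratio = 7.786/1.013 = cos²(6.4°)/cos²(69°) ≈ 7.69.

7.69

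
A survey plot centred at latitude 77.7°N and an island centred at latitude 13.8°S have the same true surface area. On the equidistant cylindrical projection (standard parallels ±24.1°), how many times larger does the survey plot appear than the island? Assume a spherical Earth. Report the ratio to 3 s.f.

4.56

In the equirectangular projection with standard parallel φ₀ = 24.1° (x = Rλ cos φ₀, y = Rφ), meridians are true-scale (h = 1) and the parallel scale is k = cos φ₀ / cos φ.
Areal scale at 77.7°: h·k = 1.000 × 4.285 = 4.285.
Areal scale at 13.8°: h·k = 1.000 × 0.9400 = 0.9400.
Ratio = 4.285/0.9400 ≈ 4.56.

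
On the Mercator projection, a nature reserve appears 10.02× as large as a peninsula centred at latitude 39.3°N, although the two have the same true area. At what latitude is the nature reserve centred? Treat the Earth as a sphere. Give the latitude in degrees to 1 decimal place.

On Mercator, (apparent₁)/(apparent₂) = sec²φ₁ / sec²φ₂ when true areas are equal.
cos²φ₂ / cos²φ₁ = 10.02  ⇒  cos φ₁ = cos 39.3° / √10.02 = 0.7738/3.165 = 0.2445.
φ₁ = arccos(0.2445) ≈ 75.8°.

75.8°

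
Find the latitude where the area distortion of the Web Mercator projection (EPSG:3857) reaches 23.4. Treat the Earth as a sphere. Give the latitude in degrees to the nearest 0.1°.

Mercator areal scale is sec²φ.
sec²φ = 23.4  ⇒  cos²φ = 0.04274  ⇒  cos φ = 0.2067.
φ = arccos(0.2067) ≈ 78.1°.

78.1°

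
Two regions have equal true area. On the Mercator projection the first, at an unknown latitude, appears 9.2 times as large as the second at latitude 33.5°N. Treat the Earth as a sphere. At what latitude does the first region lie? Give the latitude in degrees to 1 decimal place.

74.0°

For equal true areas on Mercator, apparent areas scale as sec²φ, so the ratio is cos²φ₂ / cos²φ₁.
cos²φ₂ / cos²φ₁ = 9.2  ⇒  cos φ₁ = cos 33.5° / √9.2 = 0.8339/3.033 = 0.2749.
φ₁ = arccos(0.2749) ≈ 74.0°.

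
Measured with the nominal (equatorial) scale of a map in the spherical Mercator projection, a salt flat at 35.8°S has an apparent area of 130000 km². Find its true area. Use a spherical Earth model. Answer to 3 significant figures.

85500 km²

For Mercator, h = k = sec φ (a conformal cylindrical projection has a single point scale, 1/cos φ).
Areal scale = k² = sec²φ = 1/cos²(35.8°) = 1/0.8111² = 1.520.
True area = apparent / (areal scale) = 130000 / 1.520 ≈ 85500 km².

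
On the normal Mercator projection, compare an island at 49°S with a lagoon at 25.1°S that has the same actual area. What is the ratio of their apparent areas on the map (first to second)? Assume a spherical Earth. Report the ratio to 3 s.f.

On Mercator, area is exaggerated by sec²φ = 1/cos²φ.
At 49°: sec²(49°) = 1/0.6561² = 2.323.
At 25.1°: sec²(25.1°) = 1/0.9056² = 1.219.
Ratio = 2.323/1.219 = cos²(25.1°)/cos²(49°) ≈ 1.91.

1.91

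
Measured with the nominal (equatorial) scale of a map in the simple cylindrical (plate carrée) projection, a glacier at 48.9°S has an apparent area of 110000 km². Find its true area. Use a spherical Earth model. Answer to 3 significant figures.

72300 km²

In the plate carrée (x = Rλ, y = Rφ), meridians are true-scale (h = 1) and parallels are stretched by k = sec φ.
Areal scale = h·k = 1 × sec φ; at 48.9°, h = 1.000, k = 1.521, so h·k = 1.521.
True area = apparent / (areal scale) = 110000 / 1.521 ≈ 72300 km².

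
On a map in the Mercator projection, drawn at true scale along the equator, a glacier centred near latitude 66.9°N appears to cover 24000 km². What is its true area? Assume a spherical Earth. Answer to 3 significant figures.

3690 km²

For Mercator, h = k = sec φ (a conformal cylindrical projection has a single point scale, 1/cos φ).
Areal scale = k² = sec²φ = 1/cos²(66.9°) = 1/0.3923² = 6.497.
True area = apparent / (areal scale) = 24000 / 6.497 ≈ 3690 km².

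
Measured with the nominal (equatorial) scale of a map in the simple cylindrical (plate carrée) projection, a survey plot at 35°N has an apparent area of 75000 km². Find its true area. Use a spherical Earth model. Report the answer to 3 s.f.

61400 km²

Plate carrée maps x = Rλ, y = Rφ. The meridian scale is h = 1 and the parallel scale is k = 1/cos φ = sec φ.
Areal scale = h·k = 1 × sec φ; at 35°, h = 1.000, k = 1.221, so h·k = 1.221.
True area = apparent / (areal scale) = 75000 / 1.221 ≈ 61400 km².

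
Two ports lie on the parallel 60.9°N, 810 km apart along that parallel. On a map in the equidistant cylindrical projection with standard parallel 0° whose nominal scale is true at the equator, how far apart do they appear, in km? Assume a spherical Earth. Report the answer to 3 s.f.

Plate carrée maps x = Rλ, y = Rφ. The meridian scale is h = 1 and the parallel scale is k = 1/cos φ = sec φ.
Along the parallel, k = sec 60.9° = 1/0.4863 = 2.056.
Map distance = 810 × 2.056 ≈ 1670 km.

1670 km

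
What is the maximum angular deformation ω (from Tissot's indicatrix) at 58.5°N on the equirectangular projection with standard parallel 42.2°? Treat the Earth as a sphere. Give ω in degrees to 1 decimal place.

The equidistant cylindrical projection with φ₀ = 42.2° has h = 1 (meridians true) and k = cos φ₀ / cos φ along parallels.
At 58.5°: h = 1.000, k = 1.418; principal scales a = 1.418, b = 1.000.
sin(ω/2) = (a − b)/(a + b) = 0.4178/2.418 = 0.1728, so ω = 2 arcsin(0.1728) ≈ 19.9°.

19.9°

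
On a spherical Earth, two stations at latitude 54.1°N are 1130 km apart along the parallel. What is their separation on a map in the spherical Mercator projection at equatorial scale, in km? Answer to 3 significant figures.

Mercator is conformal, so the point scale is isotropic: h = k = sec φ = 1/cos φ.
Along the parallel, k = sec 54.1° = 1/0.5864 = 1.705.
Map distance = 1130 × 1.705 ≈ 1930 km.

1930 km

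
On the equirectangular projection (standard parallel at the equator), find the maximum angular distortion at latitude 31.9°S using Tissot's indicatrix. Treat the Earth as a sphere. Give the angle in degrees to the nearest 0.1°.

9.4°

In the plate carrée (x = Rλ, y = Rφ), meridians are true-scale (h = 1) and parallels are stretched by k = sec φ.
At 31.9°: h = 1.000, k = 1.178; principal scales a = 1.178, b = 1.000.
sin(ω/2) = (a − b)/(a + b) = 0.1779/2.178 = 0.08168, so ω = 2 arcsin(0.08168) ≈ 9.4°.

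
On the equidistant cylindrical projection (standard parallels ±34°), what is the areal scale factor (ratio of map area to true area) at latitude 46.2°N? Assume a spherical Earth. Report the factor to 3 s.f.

With standard parallel φ₀ = 34°, the equirectangular projection gives x = Rλ cos φ₀, y = Rφ, so h = 1 and k = cos 34° / cos φ.
Areal scale = h·k = 1 × cos φ₀ / cos φ; at 46.2°, h = 1.000, k = 1.198, so h·k = 1.198.

1.20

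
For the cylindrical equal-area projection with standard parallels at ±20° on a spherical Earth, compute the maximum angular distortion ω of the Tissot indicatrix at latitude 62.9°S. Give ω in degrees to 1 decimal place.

Cylindrical equal-area (φ₀ = 20°): h = cos φ / cos 20° along meridians, k = cos 20° / cos φ along parallels; h·k = 1.
At 62.9°: h = 0.4848, k = 2.063; principal scales a = 2.063, b = 0.4848.
sin(ω/2) = (a − b)/(a + b) = 1.578/2.548 = 0.6194, so ω = 2 arcsin(0.6194) ≈ 76.5°.

76.5°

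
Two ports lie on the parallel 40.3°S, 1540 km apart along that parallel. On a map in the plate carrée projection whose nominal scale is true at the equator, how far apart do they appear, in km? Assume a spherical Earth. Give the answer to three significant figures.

2020 km

In the plate carrée (x = Rλ, y = Rφ), meridians are true-scale (h = 1) and parallels are stretched by k = sec φ.
Along the parallel, k = sec 40.3° = 1/0.7627 = 1.311.
Map distance = 1540 × 1.311 ≈ 2020 km.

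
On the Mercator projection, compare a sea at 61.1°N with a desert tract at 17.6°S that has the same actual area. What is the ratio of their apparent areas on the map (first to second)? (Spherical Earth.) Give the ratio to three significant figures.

On Mercator, area is exaggerated by sec²φ = 1/cos²φ.
At 61.1°: sec²(61.1°) = 1/0.4833² = 4.282.
At 17.6°: sec²(17.6°) = 1/0.9532² = 1.101.
Ratio = 4.282/1.101 = cos²(17.6°)/cos²(61.1°) ≈ 3.89.

3.89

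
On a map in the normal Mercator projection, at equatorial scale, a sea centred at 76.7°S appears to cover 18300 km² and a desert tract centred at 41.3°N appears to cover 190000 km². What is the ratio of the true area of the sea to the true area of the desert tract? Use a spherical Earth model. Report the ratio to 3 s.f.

0.00903

On Mercator the areal scale is sec²φ, so true area = apparent × cos²φ.
True area of sea: 18300 × cos²(76.7°) = 18300 × 0.05292 = 968.5 km².
True area of desert tract: 190000 × cos²(41.3°) = 190000 × 0.5644 = 107200 km².
Ratio = 968.5 / 107200 ≈ 0.00903.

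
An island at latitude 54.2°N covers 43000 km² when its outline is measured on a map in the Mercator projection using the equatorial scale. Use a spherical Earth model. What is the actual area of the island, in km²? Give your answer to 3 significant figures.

14700 km²

The Mercator projection is conformal; its linear scale factor is the same in every direction and equals sec φ = 1/cos φ.
Areal scale = k² = sec²φ = 1/cos²(54.2°) = 1/0.5850² = 2.922.
True area = apparent / (areal scale) = 43000 / 2.922 ≈ 14700 km².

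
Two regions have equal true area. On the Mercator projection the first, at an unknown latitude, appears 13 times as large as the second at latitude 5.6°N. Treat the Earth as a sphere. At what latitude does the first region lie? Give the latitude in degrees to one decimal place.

Mercator areal scale is sec²φ, so apparent-area ratio = sec²φ₁ / sec²φ₂ = cos²φ₂ / cos²φ₁.
cos²φ₂ / cos²φ₁ = 13  ⇒  cos φ₁ = cos 5.6° / √13 = 0.9952/3.606 = 0.2760.
φ₁ = arccos(0.2760) ≈ 74.0°.

74.0°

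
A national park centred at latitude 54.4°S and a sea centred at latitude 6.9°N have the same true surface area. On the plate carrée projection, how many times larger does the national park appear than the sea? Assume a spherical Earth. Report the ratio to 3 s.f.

1.71

In the plate carrée (x = Rλ, y = Rφ), meridians are true-scale (h = 1) and parallels are stretched by k = sec φ.
Areal scale at 54.4°: h·k = 1.000 × 1.718 = 1.718.
Areal scale at 6.9°: h·k = 1.000 × 1.007 = 1.007.
Ratio = 1.718/1.007 ≈ 1.71.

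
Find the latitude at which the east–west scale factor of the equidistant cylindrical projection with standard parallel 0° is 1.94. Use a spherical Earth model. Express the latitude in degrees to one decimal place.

59.0°

Plate carrée: h = 1, k = sec φ along parallels.
sec φ = 1.94  ⇒  cos φ = 0.5155  ⇒  φ ≈ 59.0°.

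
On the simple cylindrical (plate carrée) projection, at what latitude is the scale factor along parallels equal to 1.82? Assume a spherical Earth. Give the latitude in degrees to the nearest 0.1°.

56.7°

Plate carrée: h = 1, k = sec φ along parallels.
sec φ = 1.82  ⇒  cos φ = 0.5495  ⇒  φ ≈ 56.7°.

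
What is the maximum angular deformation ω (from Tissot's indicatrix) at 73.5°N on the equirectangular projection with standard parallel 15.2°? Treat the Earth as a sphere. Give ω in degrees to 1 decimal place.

In the equirectangular projection with standard parallel φ₀ = 15.2° (x = Rλ cos φ₀, y = Rφ), meridians are true-scale (h = 1) and the parallel scale is k = cos φ₀ / cos φ.
At 73.5°: h = 1.000, k = 3.398; principal scales a = 3.398, b = 1.000.
sin(ω/2) = (a − b)/(a + b) = 2.398/4.398 = 0.5452, so ω = 2 arcsin(0.5452) ≈ 66.1°.

66.1°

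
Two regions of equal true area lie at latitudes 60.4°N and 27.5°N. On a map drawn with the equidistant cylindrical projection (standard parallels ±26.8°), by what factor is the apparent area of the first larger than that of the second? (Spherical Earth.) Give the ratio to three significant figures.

1.80

With standard parallel φ₀ = 26.8°, the equirectangular projection gives x = Rλ cos φ₀, y = Rφ, so h = 1 and k = cos 26.8° / cos φ.
Areal scale at 60.4°: h·k = 1.000 × 1.807 = 1.807.
Areal scale at 27.5°: h·k = 1.000 × 1.006 = 1.006.
Ratio = 1.807/1.006 ≈ 1.80.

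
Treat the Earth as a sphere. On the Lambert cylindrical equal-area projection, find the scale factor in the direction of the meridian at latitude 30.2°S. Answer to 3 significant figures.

The Lambert cylindrical equal-area projection is the cylindrical equal-area projection with its standard parallel at the equator (φ₀ = 0). A cylindrical equal-area projection with standard parallel φ₀ has meridian scale h = cos φ / cos φ₀ and parallel scale k = cos φ₀ / cos φ (so areas are preserved, h·k = 1).
h = cos 30.2° / cos 0° = 0.8643/1.000 = 0.8643.

0.864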